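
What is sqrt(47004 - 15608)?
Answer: 2*sqrt(7849) ≈ 177.19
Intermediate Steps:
sqrt(47004 - 15608) = sqrt(31396) = 2*sqrt(7849)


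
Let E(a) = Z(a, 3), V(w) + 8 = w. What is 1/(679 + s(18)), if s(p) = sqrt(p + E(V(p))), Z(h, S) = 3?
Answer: 97/65860 - sqrt(21)/461020 ≈ 0.0014629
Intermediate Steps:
V(w) = -8 + w
E(a) = 3
s(p) = sqrt(3 + p) (s(p) = sqrt(p + 3) = sqrt(3 + p))
1/(679 + s(18)) = 1/(679 + sqrt(3 + 18)) = 1/(679 + sqrt(21))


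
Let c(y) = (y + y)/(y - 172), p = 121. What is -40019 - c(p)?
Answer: -2040727/51 ≈ -40014.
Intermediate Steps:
c(y) = 2*y/(-172 + y) (c(y) = (2*y)/(-172 + y) = 2*y/(-172 + y))
-40019 - c(p) = -40019 - 2*121/(-172 + 121) = -40019 - 2*121/(-51) = -40019 - 2*121*(-1)/51 = -40019 - 1*(-242/51) = -40019 + 242/51 = -2040727/51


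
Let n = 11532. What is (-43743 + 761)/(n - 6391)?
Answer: -42982/5141 ≈ -8.3606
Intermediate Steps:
(-43743 + 761)/(n - 6391) = (-43743 + 761)/(11532 - 6391) = -42982/5141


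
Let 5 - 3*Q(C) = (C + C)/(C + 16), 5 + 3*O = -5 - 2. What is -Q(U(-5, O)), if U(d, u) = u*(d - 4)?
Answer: -47/39 ≈ -1.2051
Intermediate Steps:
O = -4 (O = -5/3 + (-5 - 2)/3 = -5/3 + (⅓)*(-7) = -5/3 - 7/3 = -4)
U(d, u) = u*(-4 + d)
Q(C) = 5/3 - 2*C/(3*(16 + C)) (Q(C) = 5/3 - (C + C)/(3*(C + 16)) = 5/3 - 2*C/(3*(16 + C)))
-Q(U(-5, O)) = -(80/3 - 4*(-4 - 5))/(16 - 4*(-4 - 5)) = -(80/3 - 4*(-9))/(16 - 4*(-9)) = -(80/3 + 36)/(16 + 36) = -188/(52*3) = -1*47/39 = -47/39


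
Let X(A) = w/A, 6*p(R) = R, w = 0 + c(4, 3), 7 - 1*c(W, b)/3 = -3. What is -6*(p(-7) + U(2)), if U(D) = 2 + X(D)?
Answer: -95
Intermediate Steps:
c(W, b) = 30 (c(W, b) = 21 - 3*(-3) = 21 + 9 = 30)
w = 30 (w = 0 + 30 = 30)
p(R) = R/6
X(A) = 30/A
U(D) = 2 + 30/D
-6*(p(-7) + U(2)) = -6*((⅙)*(-7) + (2 + 30/2)) = -6*(-7/6 + (2 + 30*(½))) = -6*(-7/6 + (2 + 15)) = -6*(-7/6 + 17) = -6*95/6 = -95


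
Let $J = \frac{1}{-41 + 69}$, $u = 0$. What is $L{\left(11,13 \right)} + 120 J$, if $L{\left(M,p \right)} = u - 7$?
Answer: $- \frac{19}{7} \approx -2.7143$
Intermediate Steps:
$L{\left(M,p \right)} = -7$ ($L{\left(M,p \right)} = 0 - 7 = -7$)
$J = \frac{1}{28} \approx 0.035714$
$L{\left(11,13 \right)} + 120 J = -7 + 120 \cdot \frac{1}{28} = -7 + \frac{30}{7} = - \frac{19}{7}$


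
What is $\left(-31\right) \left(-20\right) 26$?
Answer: $16120$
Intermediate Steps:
$\left(-31\right) \left(-20\right) 26 = 620 \cdot 26 = 16120$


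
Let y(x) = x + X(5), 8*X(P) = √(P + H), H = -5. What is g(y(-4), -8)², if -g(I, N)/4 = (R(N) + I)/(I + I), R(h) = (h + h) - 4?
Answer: 144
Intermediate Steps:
X(P) = √(-5 + P)/8 (X(P) = √(P - 5)/8 = √(-5 + P)/8)
R(h) = -4 + 2*h (R(h) = 2*h - 4 = -4 + 2*h)
y(x) = x (y(x) = x + √(-5 + 5)/8 = x + √0/8 = x + (⅛)*0 = x + 0 = x)
g(I, N) = -2*(-4 + I + 2*N)/I (g(I, N) = -4*((-4 + 2*N) + I)/(I + I) = -4*(-4 + I + 2*N)/(2*I) = -4*(-4 + I + 2*N)*1/(2*I) = -2*(-4 + I + 2*N)/I)
g(y(-4), -8)² = (2*(4 - 1*(-4) - 2*(-8))/(-4))² = (2*(-¼)*(4 + 4 + 16))² = (2*(-¼)*24)² = (-12)² = 144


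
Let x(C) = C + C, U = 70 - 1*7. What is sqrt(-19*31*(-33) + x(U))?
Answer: sqrt(19563) ≈ 139.87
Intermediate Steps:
U = 63 (U = 70 - 7 = 63)
x(C) = 2*C
sqrt(-19*31*(-33) + x(U)) = sqrt(-19*31*(-33) + 2*63) = sqrt(-589*(-33) + 126) = sqrt(19437 + 126) = sqrt(19563)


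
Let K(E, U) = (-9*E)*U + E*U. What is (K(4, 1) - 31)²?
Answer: 3969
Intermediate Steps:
K(E, U) = -8*E*U (K(E, U) = -9*E*U + E*U = -8*E*U)
(K(4, 1) - 31)² = (-8*4*1 - 31)² = (-32 - 31)² = (-63)² = 3969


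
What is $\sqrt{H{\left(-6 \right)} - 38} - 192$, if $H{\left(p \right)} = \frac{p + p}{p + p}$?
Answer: $-192 + i \sqrt{37} \approx -192.0 + 6.0828 i$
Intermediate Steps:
$H{\left(p \right)} = 1$ ($H{\left(p \right)} = \frac{2 p}{2 p} = 2 p \frac{1}{2 p} = 1$)
$\sqrt{H{\left(-6 \right)} - 38} - 192 = \sqrt{1 - 38} - 192 = \sqrt{-37} - 192 = i \sqrt{37} - 192 = -192 + i \sqrt{37}$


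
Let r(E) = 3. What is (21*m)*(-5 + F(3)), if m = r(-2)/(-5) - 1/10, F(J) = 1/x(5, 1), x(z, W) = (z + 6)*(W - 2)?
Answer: 4116/55 ≈ 74.836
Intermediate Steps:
x(z, W) = (-2 + W)*(6 + z) (x(z, W) = (6 + z)*(-2 + W) = (-2 + W)*(6 + z))
F(J) = -1/11 (F(J) = 1/(-12 - 2*5 + 6*1 + 1*5) = 1/(-12 - 10 + 6 + 5) = 1/(-11) = -1/11)
m = -7/10 (m = 3/(-5) - 1/10 = 3*(-⅕) - 1*⅒ = -⅗ - ⅒ = -7/10 ≈ -0.70000)
(21*m)*(-5 + F(3)) = (21*(-7/10))*(-5 - 1/11) = -147/10*(-56/11) = 4116/55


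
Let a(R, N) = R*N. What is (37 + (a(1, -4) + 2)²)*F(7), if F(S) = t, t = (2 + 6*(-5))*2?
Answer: -2296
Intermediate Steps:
t = -56 (t = (2 - 30)*2 = -28*2 = -56)
F(S) = -56
a(R, N) = N*R
(37 + (a(1, -4) + 2)²)*F(7) = (37 + (-4*1 + 2)²)*(-56) = (37 + (-4 + 2)²)*(-56) = (37 + (-2)²)*(-56) = (37 + 4)*(-56) = 41*(-56) = -2296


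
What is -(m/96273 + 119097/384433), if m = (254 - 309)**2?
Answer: -12628735306/37010518209 ≈ -0.34122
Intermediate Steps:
m = 3025 (m = (-55)**2 = 3025)
-(m/96273 + 119097/384433) = -(3025/96273 + 119097/384433) = -1*12628735306/37010518209 = -12628735306/37010518209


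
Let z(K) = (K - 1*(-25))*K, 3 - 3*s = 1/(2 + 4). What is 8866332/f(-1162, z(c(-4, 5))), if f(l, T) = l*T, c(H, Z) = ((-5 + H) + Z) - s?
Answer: 1436345784/18666949 ≈ 76.946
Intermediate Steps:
s = 17/18 (s = 1 - 1/(3*(2 + 4)) = 1 - 1/3/6 = 1 - 1/3*1/6 = 1 - 1/18 = 17/18 ≈ 0.94444)
c(H, Z) = -107/18 + H + Z (c(H, Z) = ((-5 + H) + Z) - 1*17/18 = (-5 + H + Z) - 17/18 = -107/18 + H + Z)
z(K) = K*(25 + K) (z(K) = (K + 25)*K = (25 + K)*K = K*(25 + K))
f(l, T) = T*l
8866332/f(-1162, z(c(-4, 5))) = 8866332/((((-107/18 - 4 + 5)*(25 + (-107/18 - 4 + 5)))*(-1162))) = 8866332/((-89*(25 - 89/18)/18*(-1162))) = 8866332/((-89/18*361/18*(-1162))) = 8866332/((-32129/324*(-1162))) = 8866332/(18666949/162) = 8866332*(162/18666949) = 1436345784/18666949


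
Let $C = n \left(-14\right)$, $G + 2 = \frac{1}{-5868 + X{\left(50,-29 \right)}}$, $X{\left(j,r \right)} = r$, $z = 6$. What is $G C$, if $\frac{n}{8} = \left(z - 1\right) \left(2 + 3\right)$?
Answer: $\frac{33026000}{5897} \approx 5600.5$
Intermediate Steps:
$n = 200$ ($n = 8 \left(6 - 1\right) \left(2 + 3\right) = 8 \cdot 5 \cdot 5 = 8 \cdot 25 = 200$)
$G = - \frac{11795}{5897}$ ($G = -2 + \frac{1}{-5868 - 29} = -2 + \frac{1}{-5897} = -2 - \frac{1}{5897} = - \frac{11795}{5897} \approx -2.0002$)
$C = -2800$ ($C = 200 \left(-14\right) = -2800$)
$G C = \left(- \frac{11795}{5897}\right) \left(-2800\right) = \frac{33026000}{5897}$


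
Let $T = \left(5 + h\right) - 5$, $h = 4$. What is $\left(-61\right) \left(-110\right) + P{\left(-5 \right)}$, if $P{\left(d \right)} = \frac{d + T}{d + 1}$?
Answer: $\frac{26841}{4} \approx 6710.3$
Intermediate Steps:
$T = 4$ ($T = \left(5 + 4\right) - 5 = 9 - 5 = 4$)
$P{\left(d \right)} = \frac{4 + d}{1 + d}$ ($P{\left(d \right)} = \frac{d + 4}{d + 1} = \frac{4 + d}{1 + d}$)
$\left(-61\right) \left(-110\right) + P{\left(-5 \right)} = \left(-61\right) \left(-110\right) + \frac{4 - 5}{1 - 5} = 6710 + \frac{1}{-4} \left(-1\right) = 6710 - - \frac{1}{4} = 6710 + \frac{1}{4} = \frac{26841}{4}$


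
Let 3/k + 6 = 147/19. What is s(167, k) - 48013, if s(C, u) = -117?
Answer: -48130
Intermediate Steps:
k = 19/11 (k = 3/(-6 + 147/19) = 3/(33/19) = 3*(19/33) = 19/11 ≈ 1.7273)
s(167, k) - 48013 = -117 - 48013 = -48130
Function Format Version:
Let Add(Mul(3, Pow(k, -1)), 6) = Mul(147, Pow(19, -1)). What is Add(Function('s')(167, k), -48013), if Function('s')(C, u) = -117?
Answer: -48130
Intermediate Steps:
k = Rational(19, 11) (k = Mul(3, Pow(Add(-6, Mul(147, Pow(19, -1))), -1)) = Mul(3, Pow(Add(-6, Mul(147, Rational(1, 19))), -1)) = Mul(3, Pow(Add(-6, Rational(147, 19)), -1)) = Mul(3, Pow(Rational(33, 19), -1)) = Mul(3, Rational(19, 33)) = Rational(19, 11) ≈ 1.7273)
Add(Function('s')(167, k), -48013) = Add(-117, -48013) = -48130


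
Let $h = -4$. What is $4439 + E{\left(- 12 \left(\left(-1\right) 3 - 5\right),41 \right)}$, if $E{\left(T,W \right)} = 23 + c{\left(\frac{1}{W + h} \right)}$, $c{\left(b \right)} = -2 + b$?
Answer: $\frac{165021}{37} \approx 4460.0$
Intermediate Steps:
$E{\left(T,W \right)} = 21 + \frac{1}{-4 + W}$ ($E{\left(T,W \right)} = 23 - \left(2 - \frac{1}{W - 4}\right) = 23 - \left(2 - \frac{1}{-4 + W}\right) = 21 + \frac{1}{-4 + W}$)
$4439 + E{\left(- 12 \left(\left(-1\right) 3 - 5\right),41 \right)} = 4439 + \frac{-83 + 21 \cdot 41}{-4 + 41} = 4439 + \frac{-83 + 861}{37} = 4439 + \frac{1}{37} \cdot 778 = 4439 + \frac{778}{37} = \frac{165021}{37}$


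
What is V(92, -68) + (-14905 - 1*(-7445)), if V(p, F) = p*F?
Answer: -13716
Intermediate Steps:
V(p, F) = F*p
V(92, -68) + (-14905 - 1*(-7445)) = -68*92 + (-14905 - 1*(-7445)) = -6256 + (-14905 + 7445) = -6256 - 7460 = -13716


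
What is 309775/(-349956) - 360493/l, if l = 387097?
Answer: -246069661483/135466917732 ≈ -1.8165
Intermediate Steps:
309775/(-349956) - 360493/l = 309775/(-349956) - 360493/387097 = 309775*(-1/349956) - 360493*1/387097 = -309775/349956 - 360493/387097 = -246069661483/135466917732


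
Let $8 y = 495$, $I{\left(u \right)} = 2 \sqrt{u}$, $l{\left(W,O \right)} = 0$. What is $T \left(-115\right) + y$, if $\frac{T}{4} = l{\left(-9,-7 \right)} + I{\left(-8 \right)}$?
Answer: $\frac{495}{8} - 1840 i \sqrt{2} \approx 61.875 - 2602.2 i$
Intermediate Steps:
$y = \frac{495}{8}$ ($y = \frac{1}{8} \cdot 495 = \frac{495}{8} \approx 61.875$)
$T = 16 i \sqrt{2}$ ($T = 4 \left(0 + 2 \sqrt{-8}\right) = 4 \left(0 + 2 \cdot 2 i \sqrt{2}\right) = 4 \left(0 + 4 i \sqrt{2}\right) = 4 \cdot 4 i \sqrt{2} = 16 i \sqrt{2} \approx 22.627 i$)
$T \left(-115\right) + y = 16 i \sqrt{2} \left(-115\right) + \frac{495}{8} = - 1840 i \sqrt{2} + \frac{495}{8} = \frac{495}{8} - 1840 i \sqrt{2}$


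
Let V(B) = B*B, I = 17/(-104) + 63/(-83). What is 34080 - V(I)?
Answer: 2539285920551/74511424 ≈ 34079.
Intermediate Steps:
I = -7963/8632 (I = 17*(-1/104) + 63*(-1/83) = -17/104 - 63/83 = -7963/8632 ≈ -0.92250)
V(B) = B²
34080 - V(I) = 34080 - (-7963/8632)² = 34080 - 1*63409369/74511424 = 34080 - 63409369/74511424 = 2539285920551/74511424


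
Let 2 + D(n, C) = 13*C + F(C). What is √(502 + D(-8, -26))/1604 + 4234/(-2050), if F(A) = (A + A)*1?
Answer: -2117/1025 + √110/1604 ≈ -2.0588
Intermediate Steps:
F(A) = 2*A (F(A) = (2*A)*1 = 2*A)
D(n, C) = -2 + 15*C (D(n, C) = -2 + (13*C + 2*C) = -2 + 15*C)
√(502 + D(-8, -26))/1604 + 4234/(-2050) = √(502 + (-2 + 15*(-26)))/1604 + 4234/(-2050) = √(502 + (-2 - 390))*(1/1604) + 4234*(-1/2050) = √(502 - 392)*(1/1604) - 2117/1025 = √110*(1/1604) - 2117/1025 = √110/1604 - 2117/1025 = -2117/1025 + √110/1604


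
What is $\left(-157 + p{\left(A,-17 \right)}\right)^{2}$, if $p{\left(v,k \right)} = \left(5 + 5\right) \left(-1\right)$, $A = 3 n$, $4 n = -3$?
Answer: $27889$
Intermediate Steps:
$n = - \frac{3}{4}$ ($n = \frac{1}{4} \left(-3\right) = - \frac{3}{4} \approx -0.75$)
$A = - \frac{9}{4}$ ($A = 3 \left(- \frac{3}{4}\right) = - \frac{9}{4} \approx -2.25$)
$p{\left(v,k \right)} = -10$ ($p{\left(v,k \right)} = 10 \left(-1\right) = -10$)
$\left(-157 + p{\left(A,-17 \right)}\right)^{2} = \left(-157 - 10\right)^{2} = \left(-167\right)^{2} = 27889$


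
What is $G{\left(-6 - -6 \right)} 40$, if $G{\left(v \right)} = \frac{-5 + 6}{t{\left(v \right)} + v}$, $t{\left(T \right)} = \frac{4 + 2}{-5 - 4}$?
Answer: $-60$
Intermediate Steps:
$t{\left(T \right)} = - \frac{2}{3}$ ($t{\left(T \right)} = \frac{6}{-9} = 6 \left(- \frac{1}{9}\right) = - \frac{2}{3}$)
$G{\left(v \right)} = \frac{1}{- \frac{2}{3} + v}$ ($G{\left(v \right)} = \frac{-5 + 6}{- \frac{2}{3} + v} = 1 \frac{1}{- \frac{2}{3} + v} = \frac{1}{- \frac{2}{3} + v}$)
$G{\left(-6 - -6 \right)} 40 = \frac{3}{-2 + 3 \left(-6 - -6\right)} 40 = \frac{3}{-2 + 3 \left(-6 + 6\right)} 40 = \frac{3}{-2 + 3 \cdot 0} \cdot 40 = \frac{3}{-2 + 0} \cdot 40 = \frac{3}{-2} \cdot 40 = 3 \left(- \frac{1}{2}\right) 40 = \left(- \frac{3}{2}\right) 40 = -60$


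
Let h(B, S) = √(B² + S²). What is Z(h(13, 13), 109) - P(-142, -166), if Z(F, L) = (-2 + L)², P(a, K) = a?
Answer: 11591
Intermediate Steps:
Z(h(13, 13), 109) - P(-142, -166) = (-2 + 109)² - 1*(-142) = 107² + 142 = 11449 + 142 = 11591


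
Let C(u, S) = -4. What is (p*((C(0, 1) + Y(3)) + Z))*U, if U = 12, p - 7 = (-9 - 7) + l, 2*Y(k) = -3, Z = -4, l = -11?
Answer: 2280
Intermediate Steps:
Y(k) = -3/2 (Y(k) = (½)*(-3) = -3/2)
p = -20 (p = 7 + ((-9 - 7) - 11) = 7 + (-16 - 11) = 7 - 27 = -20)
(p*((C(0, 1) + Y(3)) + Z))*U = -20*((-4 - 3/2) - 4)*12 = -20*(-11/2 - 4)*12 = -20*(-19/2)*12 = 190*12 = 2280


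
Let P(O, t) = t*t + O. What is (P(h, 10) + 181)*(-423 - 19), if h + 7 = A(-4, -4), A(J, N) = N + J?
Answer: -117572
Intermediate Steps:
A(J, N) = J + N
h = -15 (h = -7 + (-4 - 4) = -7 - 8 = -15)
P(O, t) = O + t**2 (P(O, t) = t**2 + O = O + t**2)
(P(h, 10) + 181)*(-423 - 19) = ((-15 + 10**2) + 181)*(-423 - 19) = ((-15 + 100) + 181)*(-442) = (85 + 181)*(-442) = 266*(-442) = -117572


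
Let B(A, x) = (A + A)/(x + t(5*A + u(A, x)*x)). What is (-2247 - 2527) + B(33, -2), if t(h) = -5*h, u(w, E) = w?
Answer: -2372744/497 ≈ -4774.1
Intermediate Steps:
B(A, x) = 2*A/(x - 25*A - 5*A*x) (B(A, x) = (A + A)/(x - 5*(5*A + A*x)) = (2*A)/(x + (-25*A - 5*A*x)) = (2*A)/(x - 25*A - 5*A*x) = 2*A/(x - 25*A - 5*A*x))
(-2247 - 2527) + B(33, -2) = (-2247 - 2527) + 2*33/(-2 - 25*33 - 5*33*(-2)) = -4774 + 2*33/(-2 - 825 + 330) = -4774 + 2*33/(-497) = -4774 + 2*33*(-1/497) = -4774 - 66/497 = -2372744/497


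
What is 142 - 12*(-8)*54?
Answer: 5326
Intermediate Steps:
142 - 12*(-8)*54 = 142 + 96*54 = 142 + 5184 = 5326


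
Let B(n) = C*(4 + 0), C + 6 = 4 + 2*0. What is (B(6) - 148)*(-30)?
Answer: 4680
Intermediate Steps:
C = -2 (C = -6 + (4 + 2*0) = -6 + (4 + 0) = -6 + 4 = -2)
B(n) = -8 (B(n) = -2*(4 + 0) = -2*4 = -8)
(B(6) - 148)*(-30) = (-8 - 148)*(-30) = -156*(-30) = 4680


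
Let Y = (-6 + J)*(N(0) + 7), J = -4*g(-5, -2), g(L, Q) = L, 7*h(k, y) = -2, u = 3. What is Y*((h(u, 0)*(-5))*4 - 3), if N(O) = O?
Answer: 266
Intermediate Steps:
h(k, y) = -2/7 (h(k, y) = (⅐)*(-2) = -2/7)
J = 20 (J = -4*(-5) = 20)
Y = 98 (Y = (-6 + 20)*(0 + 7) = 14*7 = 98)
Y*((h(u, 0)*(-5))*4 - 3) = 98*(-2/7*(-5)*4 - 3) = 98*((10/7)*4 - 3) = 98*(40/7 - 3) = 98*(19/7) = 266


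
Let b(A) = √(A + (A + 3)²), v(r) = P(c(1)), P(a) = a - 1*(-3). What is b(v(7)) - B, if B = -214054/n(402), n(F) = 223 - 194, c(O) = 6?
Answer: 214054/29 + 3*√17 ≈ 7393.5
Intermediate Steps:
P(a) = 3 + a (P(a) = a + 3 = 3 + a)
v(r) = 9 (v(r) = 3 + 6 = 9)
n(F) = 29
b(A) = √(A + (3 + A)²)
B = -214054/29 ≈ -7381.2
b(v(7)) - B = √(9 + (3 + 9)²) - 1*(-214054/29) = √(9 + 12²) + 214054/29 = √(9 + 144) + 214054/29 = √153 + 214054/29 = 3*√17 + 214054/29 = 214054/29 + 3*√17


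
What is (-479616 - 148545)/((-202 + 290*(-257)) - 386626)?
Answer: 209387/153786 ≈ 1.3615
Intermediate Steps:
(-479616 - 148545)/((-202 + 290*(-257)) - 386626) = -628161/((-202 - 74530) - 386626) = -628161/(-74732 - 386626) = -628161/(-461358) = -628161*(-1/461358) = 209387/153786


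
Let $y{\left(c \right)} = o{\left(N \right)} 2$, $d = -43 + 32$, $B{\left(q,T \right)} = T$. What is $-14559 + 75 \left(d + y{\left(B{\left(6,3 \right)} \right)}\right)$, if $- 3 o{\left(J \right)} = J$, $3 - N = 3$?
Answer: $-15384$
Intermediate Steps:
$N = 0$ ($N = 3 - 3 = 0$)
$o{\left(J \right)} = - \frac{J}{3}$
$d = -11$
$y{\left(c \right)} = 0$ ($y{\left(c \right)} = \left(- \frac{1}{3}\right) 0 \cdot 2 = 0 \cdot 2 = 0$)
$-14559 + 75 \left(d + y{\left(B{\left(6,3 \right)} \right)}\right) = -14559 + 75 \left(-11 + 0\right) = -14559 + 75 \left(-11\right) = -14559 - 825 = -15384$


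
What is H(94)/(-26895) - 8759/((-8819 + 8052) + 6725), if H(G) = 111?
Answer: -78744881/53413470 ≈ -1.4743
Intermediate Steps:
H(94)/(-26895) - 8759/((-8819 + 8052) + 6725) = 111/(-26895) - 8759/((-8819 + 8052) + 6725) = 111*(-1/26895) - 8759/(-767 + 6725) = -37/8965 - 8759/5958 = -78744881/53413470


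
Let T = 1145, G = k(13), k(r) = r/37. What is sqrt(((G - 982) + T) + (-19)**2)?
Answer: sqrt(717837)/37 ≈ 22.899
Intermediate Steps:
k(r) = r/37 (k(r) = r*(1/37) = r/37)
G = 13/37 (G = (1/37)*13 = 13/37 ≈ 0.35135)
sqrt(((G - 982) + T) + (-19)**2) = sqrt(((13/37 - 982) + 1145) + (-19)**2) = sqrt((-36321/37 + 1145) + 361) = sqrt(6044/37 + 361) = sqrt(19401/37) = sqrt(717837)/37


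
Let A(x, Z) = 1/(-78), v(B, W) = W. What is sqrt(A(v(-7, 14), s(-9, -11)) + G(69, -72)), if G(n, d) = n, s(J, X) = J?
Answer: sqrt(419718)/78 ≈ 8.3058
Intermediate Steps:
A(x, Z) = -1/78
sqrt(A(v(-7, 14), s(-9, -11)) + G(69, -72)) = sqrt(-1/78 + 69) = sqrt(5381/78) = sqrt(419718)/78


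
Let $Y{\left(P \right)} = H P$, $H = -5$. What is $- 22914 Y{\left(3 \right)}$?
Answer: $343710$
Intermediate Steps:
$Y{\left(P \right)} = - 5 P$
$- 22914 Y{\left(3 \right)} = - 22914 \left(\left(-5\right) 3\right) = \left(-22914\right) \left(-15\right) = 343710$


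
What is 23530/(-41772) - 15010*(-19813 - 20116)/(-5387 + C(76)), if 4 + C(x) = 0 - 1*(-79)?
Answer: -3129439619155/27736608 ≈ -1.1283e+5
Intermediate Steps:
C(x) = 75 (C(x) = -4 + (0 - 1*(-79)) = -4 + (0 + 79) = -4 + 79 = 75)
23530/(-41772) - 15010*(-19813 - 20116)/(-5387 + C(76)) = 23530/(-41772) - 15010*(-19813 - 20116)/(-5387 + 75) = 23530*(-1/41772) - 15010/((-5312/(-39929))) = -11765/20886 - 15010/((-5312*(-1/39929))) = -11765/20886 - 15010/5312/39929 = -11765/20886 - 15010*39929/5312 = -11765/20886 - 299667145/2656 = -3129439619155/27736608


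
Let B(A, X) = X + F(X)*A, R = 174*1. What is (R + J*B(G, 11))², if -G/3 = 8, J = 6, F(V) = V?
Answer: 1806336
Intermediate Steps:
R = 174
G = -24 (G = -3*8 = -24)
B(A, X) = X + A*X (B(A, X) = X + X*A = X + A*X)
(R + J*B(G, 11))² = (174 + 6*(11*(1 - 24)))² = (174 + 6*(11*(-23)))² = (174 + 6*(-253))² = (174 - 1518)² = (-1344)² = 1806336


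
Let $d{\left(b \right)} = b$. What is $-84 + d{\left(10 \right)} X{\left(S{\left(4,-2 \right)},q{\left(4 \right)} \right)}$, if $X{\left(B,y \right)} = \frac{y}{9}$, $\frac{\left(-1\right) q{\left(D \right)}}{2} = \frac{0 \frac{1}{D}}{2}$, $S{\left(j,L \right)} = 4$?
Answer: $-84$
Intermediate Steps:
$q{\left(D \right)} = 0$ ($q{\left(D \right)} = - 2 \frac{0 \frac{1}{D}}{2} = - 2 \cdot 0 \cdot \frac{1}{2} = \left(-2\right) 0 = 0$)
$X{\left(B,y \right)} = \frac{y}{9}$ ($X{\left(B,y \right)} = y \frac{1}{9} = \frac{y}{9}$)
$-84 + d{\left(10 \right)} X{\left(S{\left(4,-2 \right)},q{\left(4 \right)} \right)} = -84 + 10 \cdot \frac{1}{9} \cdot 0 = -84 + 10 \cdot 0 = -84 + 0 = -84$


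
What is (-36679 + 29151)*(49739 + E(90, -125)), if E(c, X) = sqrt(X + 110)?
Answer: -374435192 - 7528*I*sqrt(15) ≈ -3.7444e+8 - 29156.0*I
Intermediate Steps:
E(c, X) = sqrt(110 + X)
(-36679 + 29151)*(49739 + E(90, -125)) = (-36679 + 29151)*(49739 + sqrt(110 - 125)) = -7528*(49739 + sqrt(-15)) = -7528*(49739 + I*sqrt(15)) = -374435192 - 7528*I*sqrt(15)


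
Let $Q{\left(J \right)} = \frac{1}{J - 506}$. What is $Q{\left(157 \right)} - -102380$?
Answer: $\frac{35730619}{349} \approx 1.0238 \cdot 10^{5}$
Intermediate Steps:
$Q{\left(J \right)} = \frac{1}{-506 + J}$
$Q{\left(157 \right)} - -102380 = \frac{1}{-506 + 157} - -102380 = \frac{1}{-349} + 102380 = - \frac{1}{349} + 102380 = \frac{35730619}{349}$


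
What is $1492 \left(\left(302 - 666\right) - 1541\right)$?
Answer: $-2842260$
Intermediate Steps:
$1492 \left(\left(302 - 666\right) - 1541\right) = 1492 \left(-364 - 1541\right) = 1492 \left(-1905\right) = -2842260$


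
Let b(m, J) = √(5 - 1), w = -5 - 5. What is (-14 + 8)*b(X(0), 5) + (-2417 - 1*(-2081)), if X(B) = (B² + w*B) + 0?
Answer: -348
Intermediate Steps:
w = -10
X(B) = B² - 10*B (X(B) = (B² - 10*B) + 0 = B² - 10*B)
b(m, J) = 2 (b(m, J) = √4 = 2)
(-14 + 8)*b(X(0), 5) + (-2417 - 1*(-2081)) = (-14 + 8)*2 + (-2417 - 1*(-2081)) = -6*2 + (-2417 + 2081) = -12 - 336 = -348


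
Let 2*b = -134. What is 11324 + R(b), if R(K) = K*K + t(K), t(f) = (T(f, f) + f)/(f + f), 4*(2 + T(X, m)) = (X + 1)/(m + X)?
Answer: 567894915/35912 ≈ 15814.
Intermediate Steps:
b = -67 (b = (1/2)*(-134) = -67)
T(X, m) = -2 + (1 + X)/(4*(X + m)) (T(X, m) = -2 + ((X + 1)/(m + X))/4 = -2 + ((1 + X)/(X + m))/4 = -2 + (1 + X)/(4*(X + m)))
t(f) = (f + (1 - 15*f)/(8*f))/(2*f) (t(f) = ((1 - 8*f - 7*f)/(4*(f + f)) + f)/(f + f) = ((1 - 15*f)/(4*((2*f))) + f)/((2*f)) = ((1/(2*f))*(1 - 15*f)/4 + f)*(1/(2*f)) = ((1 - 15*f)/(8*f) + f)*(1/(2*f)) = (f + (1 - 15*f)/(8*f))*(1/(2*f)) = (f + (1 - 15*f)/(8*f))/(2*f))
R(K) = K**2 + (1 - 15*K + 8*K**2)/(16*K**2) (R(K) = K*K + (1 - 15*K + 8*K**2)/(16*K**2) = K**2 + (1 - 15*K + 8*K**2)/(16*K**2))
11324 + R(b) = 11324 + (1/2 + (-67)**2 - 15/16/(-67) + (1/16)/(-67)**2) = 11324 + (1/2 + 4489 - 15/16*(-1/67) + (1/16)*(1/4489)) = 11324 + (1/2 + 4489 + 15/1072 + 1/71824) = 11324 + 161227427/35912 = 567894915/35912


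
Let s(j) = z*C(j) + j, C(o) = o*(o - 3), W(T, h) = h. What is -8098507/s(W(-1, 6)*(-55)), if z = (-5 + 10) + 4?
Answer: -8098507/988680 ≈ -8.1912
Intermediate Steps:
z = 9 (z = 5 + 4 = 9)
C(o) = o*(-3 + o)
s(j) = j + 9*j*(-3 + j) (s(j) = 9*(j*(-3 + j)) + j = 9*j*(-3 + j) + j = j + 9*j*(-3 + j))
-8098507/s(W(-1, 6)*(-55)) = -8098507*(-1/(330*(-26 + 9*(6*(-55))))) = -8098507*(-1/(330*(-26 + 9*(-330)))) = -8098507*(-1/(330*(-26 - 2970))) = -8098507/((-330*(-2996))) = -8098507/988680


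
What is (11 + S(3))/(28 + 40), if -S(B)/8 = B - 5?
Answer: 27/68 ≈ 0.39706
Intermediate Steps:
S(B) = 40 - 8*B (S(B) = -8*(B - 5) = -8*(-5 + B) = 40 - 8*B)
(11 + S(3))/(28 + 40) = (11 + (40 - 8*3))/(28 + 40) = (11 + (40 - 24))/68 = (11 + 16)/68 = (1/68)*27 = 27/68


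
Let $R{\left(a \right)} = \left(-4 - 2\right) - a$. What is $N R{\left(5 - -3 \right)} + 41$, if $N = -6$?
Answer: $125$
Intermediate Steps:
$R{\left(a \right)} = -6 - a$
$N R{\left(5 - -3 \right)} + 41 = - 6 \left(-6 - \left(5 - -3\right)\right) + 41 = - 6 \left(-6 - \left(5 + 3\right)\right) + 41 = - 6 \left(-6 - 8\right) + 41 = \left(-6\right) \left(-14\right) + 41 = 84 + 41 = 125$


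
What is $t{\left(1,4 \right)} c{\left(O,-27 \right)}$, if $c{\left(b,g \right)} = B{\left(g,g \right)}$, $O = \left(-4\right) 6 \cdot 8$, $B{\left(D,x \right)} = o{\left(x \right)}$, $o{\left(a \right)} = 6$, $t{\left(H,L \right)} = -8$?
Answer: $-48$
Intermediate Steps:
$B{\left(D,x \right)} = 6$
$O = -192$ ($O = \left(-24\right) 8 = -192$)
$c{\left(b,g \right)} = 6$
$t{\left(1,4 \right)} c{\left(O,-27 \right)} = \left(-8\right) 6 = -48$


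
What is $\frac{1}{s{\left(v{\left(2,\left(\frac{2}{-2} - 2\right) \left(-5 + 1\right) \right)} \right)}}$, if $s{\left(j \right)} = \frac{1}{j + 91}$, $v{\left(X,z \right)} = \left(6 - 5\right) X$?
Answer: $93$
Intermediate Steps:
$v{\left(X,z \right)} = X$ ($v{\left(X,z \right)} = 1 X = X$)
$s{\left(j \right)} = \frac{1}{91 + j}$
$\frac{1}{s{\left(v{\left(2,\left(\frac{2}{-2} - 2\right) \left(-5 + 1\right) \right)} \right)}} = \frac{1}{\frac{1}{91 + 2}} = \frac{1}{\frac{1}{93}} = 93$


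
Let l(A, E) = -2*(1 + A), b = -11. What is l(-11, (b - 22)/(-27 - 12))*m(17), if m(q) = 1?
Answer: 20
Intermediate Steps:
l(A, E) = -2 - 2*A
l(-11, (b - 22)/(-27 - 12))*m(17) = (-2 - 2*(-11))*1 = (-2 + 22)*1 = 20*1 = 20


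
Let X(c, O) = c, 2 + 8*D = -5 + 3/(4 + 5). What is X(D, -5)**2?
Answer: 25/36 ≈ 0.69444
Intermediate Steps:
D = -5/6 (D = -1/4 + (-5 + 3/(4 + 5))/8 = -1/4 + (-5 + 3/9)/8 = -1/4 + (-5 + (1/9)*3)/8 = -1/4 + (-5 + 1/3)/8 = -1/4 + (1/8)*(-14/3) = -1/4 - 7/12 = -5/6 ≈ -0.83333)
X(D, -5)**2 = (-5/6)**2 = 25/36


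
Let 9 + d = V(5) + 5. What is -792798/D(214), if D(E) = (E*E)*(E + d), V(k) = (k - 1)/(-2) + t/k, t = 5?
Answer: -396399/4785682 ≈ -0.082830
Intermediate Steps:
V(k) = ½ + 5/k - k/2 (V(k) = (k - 1)/(-2) + 5/k = (-1 + k)*(-½) + 5/k = (½ - k/2) + 5/k = ½ + 5/k - k/2)
d = -5 (d = -9 + ((½)*(10 - 1*5*(-1 + 5))/5 + 5) = -9 + ((½)*(⅕)*(10 - 1*5*4) + 5) = -9 + ((½)*(⅕)*(10 - 20) + 5) = -9 + ((½)*(⅕)*(-10) + 5) = -9 + (-1 + 5) = -9 + 4 = -5)
D(E) = E²*(-5 + E) (D(E) = (E*E)*(E - 5) = E²*(-5 + E))
-792798/D(214) = -792798*1/(45796*(-5 + 214)) = -792798/(45796*209) = -792798/9571364 = -792798*1/9571364 = -396399/4785682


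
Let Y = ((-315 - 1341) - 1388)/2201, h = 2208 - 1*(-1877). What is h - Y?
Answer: 8994129/2201 ≈ 4086.4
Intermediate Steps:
h = 4085 (h = 2208 + 1877 = 4085)
Y = -3044/2201 (Y = (-1656 - 1388)*(1/2201) = -3044*1/2201 = -3044/2201 ≈ -1.3830)
h - Y = 4085 - 1*(-3044/2201) = 4085 + 3044/2201 = 8994129/2201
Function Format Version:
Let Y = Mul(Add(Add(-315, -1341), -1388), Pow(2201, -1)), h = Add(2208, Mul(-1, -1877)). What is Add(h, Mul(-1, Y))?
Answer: Rational(8994129, 2201) ≈ 4086.4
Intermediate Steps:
h = 4085 (h = Add(2208, 1877) = 4085)
Y = Rational(-3044, 2201) (Y = Mul(Add(-1656, -1388), Rational(1, 2201)) = Mul(-3044, Rational(1, 2201)) = Rational(-3044, 2201) ≈ -1.3830)
Add(h, Mul(-1, Y)) = Add(4085, Mul(-1, Rational(-3044, 2201))) = Add(4085, Rational(3044, 2201)) = Rational(8994129, 2201)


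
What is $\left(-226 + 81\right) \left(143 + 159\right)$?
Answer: $-43790$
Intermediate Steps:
$\left(-226 + 81\right) \left(143 + 159\right) = \left(-145\right) 302 = -43790$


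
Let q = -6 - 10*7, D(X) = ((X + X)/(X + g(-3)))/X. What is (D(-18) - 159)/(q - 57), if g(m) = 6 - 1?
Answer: 2069/1729 ≈ 1.1966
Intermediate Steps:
g(m) = 5
D(X) = 2/(5 + X) (D(X) = ((X + X)/(X + 5))/X = ((2*X)/(5 + X))/X = (2*X/(5 + X))/X = 2/(5 + X))
q = -76 (q = -6 - 70 = -76)
(D(-18) - 159)/(q - 57) = (2/(5 - 18) - 159)/(-76 - 57) = (2/(-13) - 159)/(-133) = (2*(-1/13) - 159)*(-1/133) = (-2/13 - 159)*(-1/133) = -2069/13*(-1/133) = 2069/1729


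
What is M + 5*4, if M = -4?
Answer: 16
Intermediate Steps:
M + 5*4 = -4 + 5*4 = -4 + 20 = 16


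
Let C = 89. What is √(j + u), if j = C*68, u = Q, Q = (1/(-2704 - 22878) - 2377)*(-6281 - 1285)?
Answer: √2943409216179907/12791 ≈ 4241.5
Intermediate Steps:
Q = 230038233945/12791 (Q = (1/(-25582) - 2377)*(-7566) = (-1/25582 - 2377)*(-7566) = -60808415/25582*(-7566) = 230038233945/12791 ≈ 1.7984e+7)
u = 230038233945/12791 ≈ 1.7984e+7
j = 6052 (j = 89*68 = 6052)
√(j + u) = √(6052 + 230038233945/12791) = √(230115645077/12791) = √2943409216179907/12791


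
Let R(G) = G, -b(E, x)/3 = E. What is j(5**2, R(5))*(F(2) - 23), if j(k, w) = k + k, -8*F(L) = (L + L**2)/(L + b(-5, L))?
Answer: -39175/34 ≈ -1152.2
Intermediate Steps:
b(E, x) = -3*E
F(L) = -(L + L**2)/(8*(15 + L)) (F(L) = -(L + L**2)/(8*(L - 3*(-5))) = -(L + L**2)/(8*(L + 15)) = -(L + L**2)/(8*(15 + L)))
j(k, w) = 2*k
j(5**2, R(5))*(F(2) - 23) = (2*5**2)*(-1*2*(1 + 2)/(120 + 8*2) - 23) = (2*25)*(-1*2*3/(120 + 16) - 23) = 50*(-1*2*3/136 - 23) = 50*(-1*2*1/136*3 - 23) = 50*(-3/68 - 23) = 50*(-1567/68) = -39175/34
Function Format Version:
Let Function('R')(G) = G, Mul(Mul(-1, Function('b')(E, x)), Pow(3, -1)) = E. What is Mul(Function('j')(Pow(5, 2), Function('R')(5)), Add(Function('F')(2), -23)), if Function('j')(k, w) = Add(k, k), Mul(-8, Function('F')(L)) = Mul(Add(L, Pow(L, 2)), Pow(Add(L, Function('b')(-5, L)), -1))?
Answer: Rational(-39175, 34) ≈ -1152.2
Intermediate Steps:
Function('b')(E, x) = Mul(-3, E)
Function('F')(L) = Mul(Rational(-1, 8), Pow(Add(15, L), -1), Add(L, Pow(L, 2))) (Function('F')(L) = Mul(Rational(-1, 8), Mul(Add(L, Pow(L, 2)), Pow(Add(L, Mul(-3, -5)), -1))) = Mul(Rational(-1, 8), Mul(Add(L, Pow(L, 2)), Pow(Add(L, 15), -1))) = Mul(Rational(-1, 8), Mul(Add(L, Pow(L, 2)), Pow(Add(15, L), -1))) = Mul(Rational(-1, 8), Mul(Pow(Add(15, L), -1), Add(L, Pow(L, 2)))) = Mul(Rational(-1, 8), Pow(Add(15, L), -1), Add(L, Pow(L, 2))))
Function('j')(k, w) = Mul(2, k)
Mul(Function('j')(Pow(5, 2), Function('R')(5)), Add(Function('F')(2), -23)) = Mul(Mul(2, Pow(5, 2)), Add(Mul(-1, 2, Pow(Add(120, Mul(8, 2)), -1), Add(1, 2)), -23)) = Mul(Mul(2, 25), Add(Mul(-1, 2, Pow(Add(120, 16), -1), 3), -23)) = Mul(50, Add(Mul(-1, 2, Pow(136, -1), 3), -23)) = Mul(50, Add(Mul(-1, 2, Rational(1, 136), 3), -23)) = Mul(50, Add(Rational(-3, 68), -23)) = Mul(50, Rational(-1567, 68)) = Rational(-39175, 34)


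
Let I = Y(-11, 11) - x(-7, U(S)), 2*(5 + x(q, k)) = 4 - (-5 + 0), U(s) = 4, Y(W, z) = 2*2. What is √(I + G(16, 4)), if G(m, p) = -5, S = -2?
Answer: I*√2/2 ≈ 0.70711*I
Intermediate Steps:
Y(W, z) = 4
x(q, k) = -½ (x(q, k) = -5 + (4 - (-5 + 0))/2 = -5 + (4 - 1*(-5))/2 = -5 + (4 + 5)/2 = -5 + (½)*9 = -5 + 9/2 = -½)
I = 9/2 (I = 4 - 1*(-½) = 4 + ½ = 9/2 ≈ 4.5000)
√(I + G(16, 4)) = √(9/2 - 5) = √(-½) = I*√2/2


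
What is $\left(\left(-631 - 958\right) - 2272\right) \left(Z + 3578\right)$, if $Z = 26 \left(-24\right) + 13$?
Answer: $-11455587$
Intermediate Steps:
$Z = -611$ ($Z = -624 + 13 = -611$)
$\left(\left(-631 - 958\right) - 2272\right) \left(Z + 3578\right) = \left(\left(-631 - 958\right) - 2272\right) \left(-611 + 3578\right) = \left(-1589 - 2272\right) 2967 = \left(-3861\right) 2967 = -11455587$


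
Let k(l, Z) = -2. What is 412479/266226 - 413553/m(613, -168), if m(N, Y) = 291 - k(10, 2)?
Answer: -36659234877/26001406 ≈ -1409.9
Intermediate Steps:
m(N, Y) = 293 (m(N, Y) = 291 - 1*(-2) = 291 + 2 = 293)
412479/266226 - 413553/m(613, -168) = 412479/266226 - 413553/293 = 412479*(1/266226) - 413553*1/293 = 137493/88742 - 413553/293 = -36659234877/26001406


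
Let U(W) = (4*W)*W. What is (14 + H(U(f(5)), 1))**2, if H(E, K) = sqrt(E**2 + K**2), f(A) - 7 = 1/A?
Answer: (350 + sqrt(26874481))**2/625 ≈ 49001.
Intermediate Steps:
f(A) = 7 + 1/A
U(W) = 4*W**2
(14 + H(U(f(5)), 1))**2 = (14 + sqrt((4*(7 + 1/5)**2)**2 + 1**2))**2 = (14 + sqrt((4*(7 + 1/5)**2)**2 + 1))**2 = (14 + sqrt((4*(36/5)**2)**2 + 1))**2 = (14 + sqrt((4*(1296/25))**2 + 1))**2 = (14 + sqrt((5184/25)**2 + 1))**2 = (14 + sqrt(26873856/625 + 1))**2 = (14 + sqrt(26874481/625))**2 = (14 + sqrt(26874481)/25)**2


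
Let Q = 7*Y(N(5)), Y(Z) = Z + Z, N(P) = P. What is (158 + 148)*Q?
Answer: 21420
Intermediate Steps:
Y(Z) = 2*Z
Q = 70 (Q = 7*(2*5) = 7*10 = 70)
(158 + 148)*Q = (158 + 148)*70 = 306*70 = 21420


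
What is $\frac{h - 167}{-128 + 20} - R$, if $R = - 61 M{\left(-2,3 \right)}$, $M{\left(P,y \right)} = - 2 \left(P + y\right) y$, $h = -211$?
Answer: $- \frac{725}{2} \approx -362.5$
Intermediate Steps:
$M{\left(P,y \right)} = y \left(- 2 P - 2 y\right)$ ($M{\left(P,y \right)} = \left(- 2 P - 2 y\right) y = y \left(- 2 P - 2 y\right)$)
$R = 366$ ($R = - 61 \left(\left(-2\right) 3 \left(-2 + 3\right)\right) = - 61 \left(\left(-2\right) 3 \cdot 1\right) = \left(-61\right) \left(-6\right) = 366$)
$\frac{h - 167}{-128 + 20} - R = \frac{-211 - 167}{-128 + 20} - 366 = - \frac{378}{-108} - 366 = \left(-378\right) \left(- \frac{1}{108}\right) - 366 = \frac{7}{2} - 366 = - \frac{725}{2}$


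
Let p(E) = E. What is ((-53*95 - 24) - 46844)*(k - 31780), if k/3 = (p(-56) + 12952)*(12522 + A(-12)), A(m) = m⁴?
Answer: -66781188236772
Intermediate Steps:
k = 1286685504 (k = 3*((-56 + 12952)*(12522 + (-12)⁴)) = 3*(12896*(12522 + 20736)) = 3*(12896*33258) = 3*428895168 = 1286685504)
((-53*95 - 24) - 46844)*(k - 31780) = ((-53*95 - 24) - 46844)*(1286685504 - 31780) = ((-5035 - 24) - 46844)*1286653724 = (-5059 - 46844)*1286653724 = -51903*1286653724 = -66781188236772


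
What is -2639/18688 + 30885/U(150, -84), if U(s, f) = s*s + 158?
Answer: 258692209/211716352 ≈ 1.2219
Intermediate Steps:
U(s, f) = 158 + s² (U(s, f) = s² + 158 = 158 + s²)
-2639/18688 + 30885/U(150, -84) = -2639/18688 + 30885/(158 + 150²) = -2639*1/18688 + 30885/(158 + 22500) = -2639/18688 + 30885/22658 = 258692209/211716352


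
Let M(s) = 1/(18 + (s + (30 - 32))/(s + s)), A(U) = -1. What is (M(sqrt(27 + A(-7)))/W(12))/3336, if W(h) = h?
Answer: 481/356184720 + sqrt(26)/356184720 ≈ 1.3647e-6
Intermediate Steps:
M(s) = 1/(18 + (-2 + s)/(2*s)) (M(s) = 1/(18 + (s - 2)/((2*s))) = 1/(18 + (-2 + s)*(1/(2*s))) = 1/(18 + (-2 + s)/(2*s)))
(M(sqrt(27 + A(-7)))/W(12))/3336 = ((2*sqrt(27 - 1)/(-2 + 37*sqrt(27 - 1)))/12)/3336 = ((2*sqrt(26)/(-2 + 37*sqrt(26)))*(1/12))*(1/3336) = (sqrt(26)/(6*(-2 + 37*sqrt(26))))*(1/3336) = sqrt(26)/(20016*(-2 + 37*sqrt(26)))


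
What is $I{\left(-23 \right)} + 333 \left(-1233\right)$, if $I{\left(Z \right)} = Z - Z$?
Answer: $-410589$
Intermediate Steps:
$I{\left(Z \right)} = 0$
$I{\left(-23 \right)} + 333 \left(-1233\right) = 0 + 333 \left(-1233\right) = 0 - 410589 = -410589$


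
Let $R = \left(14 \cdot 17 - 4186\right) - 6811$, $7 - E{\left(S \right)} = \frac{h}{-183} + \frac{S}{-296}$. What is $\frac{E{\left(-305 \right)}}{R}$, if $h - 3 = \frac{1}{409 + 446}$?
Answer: $- \frac{277233191}{498288452760} \approx -0.00055637$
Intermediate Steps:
$h = \frac{2566}{855}$ ($h = 3 + \frac{1}{409 + 446} = 3 + \frac{1}{855} = \frac{2566}{855} \approx 3.0012$)
$E{\left(S \right)} = \frac{1097821}{156465} + \frac{S}{296}$ ($E{\left(S \right)} = 7 - \left(\frac{2566}{855 \left(-183\right)} + \frac{S}{-296}\right) = 7 - \left(\frac{2566}{855} \left(- \frac{1}{183}\right) + S \left(- \frac{1}{296}\right)\right) = 7 - \left(- \frac{2566}{156465} - \frac{S}{296}\right) = 7 + \left(\frac{2566}{156465} + \frac{S}{296}\right) = \frac{1097821}{156465} + \frac{S}{296}$)
$R = -10759$ ($R = \left(238 - 4186\right) - 6811 = -3948 - 6811 = -10759$)
$\frac{E{\left(-305 \right)}}{R} = \frac{\frac{1097821}{156465} + \frac{1}{296} \left(-305\right)}{-10759} = \left(\frac{1097821}{156465} - \frac{305}{296}\right) \left(- \frac{1}{10759}\right) = \frac{277233191}{46313640} \left(- \frac{1}{10759}\right) = - \frac{277233191}{498288452760}$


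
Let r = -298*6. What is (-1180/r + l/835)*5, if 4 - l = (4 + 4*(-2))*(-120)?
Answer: 33553/74649 ≈ 0.44948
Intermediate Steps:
r = -1788
l = -476 (l = 4 - (4 + 4*(-2))*(-120) = 4 - (4 - 8)*(-120) = 4 - (-4)*(-120) = 4 - 1*480 = 4 - 480 = -476)
(-1180/r + l/835)*5 = (-1180/(-1788) - 476/835)*5 = (-1180*(-1/1788) - 476*1/835)*5 = (295/447 - 476/835)*5 = (33553/373245)*5 = 33553/74649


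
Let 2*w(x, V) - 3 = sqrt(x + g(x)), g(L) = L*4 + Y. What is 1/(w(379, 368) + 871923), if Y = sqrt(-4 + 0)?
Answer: 1/(1743849/2 + sqrt(1895 + 2*I)/2) ≈ 1.1469e-6 - 0.e-14*I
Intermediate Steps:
Y = 2*I (Y = sqrt(-4) = 2*I ≈ 2.0*I)
g(L) = 2*I + 4*L (g(L) = L*4 + 2*I = 4*L + 2*I = 2*I + 4*L)
w(x, V) = 3/2 + sqrt(2*I + 5*x)/2 (w(x, V) = 3/2 + sqrt(x + (2*I + 4*x))/2 = 3/2 + sqrt(2*I + 5*x)/2)
1/(w(379, 368) + 871923) = 1/((3/2 + sqrt(2*I + 5*379)/2) + 871923) = 1/((3/2 + sqrt(2*I + 1895)/2) + 871923) = 1/((3/2 + sqrt(1895 + 2*I)/2) + 871923) = 1/(1743849/2 + sqrt(1895 + 2*I)/2)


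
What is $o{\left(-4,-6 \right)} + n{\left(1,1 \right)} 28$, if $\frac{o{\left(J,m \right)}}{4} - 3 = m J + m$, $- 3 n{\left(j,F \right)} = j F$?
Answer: $\frac{224}{3} \approx 74.667$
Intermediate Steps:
$n{\left(j,F \right)} = - \frac{F j}{3}$ ($n{\left(j,F \right)} = - \frac{j F}{3} = - \frac{F j}{3}$)
$o{\left(J,m \right)} = 12 + 4 m + 4 J m$ ($o{\left(J,m \right)} = 12 + 4 \left(m J + m\right) = 12 + 4 \left(J m + m\right) = 12 + 4 \left(m + J m\right) = 12 + \left(4 m + 4 J m\right) = 12 + 4 m + 4 J m$)
$o{\left(-4,-6 \right)} + n{\left(1,1 \right)} 28 = \left(12 + 4 \left(-6\right) + 4 \left(-4\right) \left(-6\right)\right) + \left(- \frac{1}{3}\right) 1 \cdot 1 \cdot 28 = \left(12 - 24 + 96\right) - \frac{28}{3} = 84 - \frac{28}{3} = \frac{224}{3}$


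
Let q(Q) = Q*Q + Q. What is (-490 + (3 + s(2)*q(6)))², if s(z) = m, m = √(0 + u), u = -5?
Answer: 228349 - 40908*I*√5 ≈ 2.2835e+5 - 91473.0*I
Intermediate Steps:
m = I*√5 (m = √(0 - 5) = √(-5) = I*√5 ≈ 2.2361*I)
q(Q) = Q + Q² (q(Q) = Q² + Q = Q + Q²)
s(z) = I*√5
(-490 + (3 + s(2)*q(6)))² = (-490 + (3 + (I*√5)*(6*(1 + 6))))² = (-490 + (3 + (I*√5)*(6*7)))² = (-490 + (3 + (I*√5)*42))² = (-490 + (3 + 42*I*√5))² = (-487 + 42*I*√5)²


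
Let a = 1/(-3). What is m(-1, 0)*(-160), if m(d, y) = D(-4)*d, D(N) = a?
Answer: -160/3 ≈ -53.333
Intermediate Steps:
a = -⅓ ≈ -0.33333
D(N) = -⅓
m(d, y) = -d/3
m(-1, 0)*(-160) = -⅓*(-1)*(-160) = (⅓)*(-160) = -160/3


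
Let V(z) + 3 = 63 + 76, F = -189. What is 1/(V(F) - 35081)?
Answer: -1/34945 ≈ -2.8616e-5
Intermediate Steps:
V(z) = 136 (V(z) = -3 + (63 + 76) = -3 + 139 = 136)
1/(V(F) - 35081) = 1/(136 - 35081) = 1/(-34945) = -1/34945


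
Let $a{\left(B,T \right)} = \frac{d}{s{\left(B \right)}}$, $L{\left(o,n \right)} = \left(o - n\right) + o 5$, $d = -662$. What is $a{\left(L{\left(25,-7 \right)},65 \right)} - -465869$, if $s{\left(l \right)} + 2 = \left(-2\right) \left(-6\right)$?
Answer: $\frac{2329014}{5} \approx 4.658 \cdot 10^{5}$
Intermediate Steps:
$s{\left(l \right)} = 10$ ($s{\left(l \right)} = -2 - -12 = -2 + 12 = 10$)
$L{\left(o,n \right)} = - n + 6 o$ ($L{\left(o,n \right)} = \left(o - n\right) + 5 o = - n + 6 o$)
$a{\left(B,T \right)} = - \frac{331}{5}$ ($a{\left(B,T \right)} = - \frac{662}{10} = \left(-662\right) \frac{1}{10} = - \frac{331}{5}$)
$a{\left(L{\left(25,-7 \right)},65 \right)} - -465869 = - \frac{331}{5} - -465869 = - \frac{331}{5} + 465869 = \frac{2329014}{5}$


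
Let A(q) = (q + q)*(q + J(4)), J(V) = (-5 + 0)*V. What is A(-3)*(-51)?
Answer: -7038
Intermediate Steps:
J(V) = -5*V
A(q) = 2*q*(-20 + q) (A(q) = (q + q)*(q - 5*4) = (2*q)*(q - 20) = (2*q)*(-20 + q) = 2*q*(-20 + q))
A(-3)*(-51) = (2*(-3)*(-20 - 3))*(-51) = (2*(-3)*(-23))*(-51) = 138*(-51) = -7038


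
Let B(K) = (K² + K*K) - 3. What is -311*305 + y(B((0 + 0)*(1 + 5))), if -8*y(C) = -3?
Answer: -758837/8 ≈ -94855.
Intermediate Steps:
B(K) = -3 + 2*K² (B(K) = (K² + K²) - 3 = 2*K² - 3 = -3 + 2*K²)
y(C) = 3/8 (y(C) = -⅛*(-3) = 3/8)
-311*305 + y(B((0 + 0)*(1 + 5))) = -311*305 + 3/8 = -94855 + 3/8 = -758837/8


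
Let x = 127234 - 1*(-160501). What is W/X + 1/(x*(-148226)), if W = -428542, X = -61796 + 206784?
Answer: -2284654258402576/772963797281585 ≈ -2.9557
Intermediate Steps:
x = 287735 (x = 127234 + 160501 = 287735)
X = 144988
W/X + 1/(x*(-148226)) = -428542/144988 + 1/(287735*(-148226)) = -428542*1/144988 + (1/287735)*(-1/148226) = -214271/72494 - 1/42649808110 = -2284654258402576/772963797281585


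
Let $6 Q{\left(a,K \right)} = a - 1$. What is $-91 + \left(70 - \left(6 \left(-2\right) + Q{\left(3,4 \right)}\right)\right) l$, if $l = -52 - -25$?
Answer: $-2296$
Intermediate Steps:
$l = -27$ ($l = -52 + 25 = -27$)
$Q{\left(a,K \right)} = - \frac{1}{6} + \frac{a}{6}$ ($Q{\left(a,K \right)} = \frac{a - 1}{6} = \frac{-1 + a}{6} = - \frac{1}{6} + \frac{a}{6}$)
$-91 + \left(70 - \left(6 \left(-2\right) + Q{\left(3,4 \right)}\right)\right) l = -91 + \left(70 - \left(6 \left(-2\right) + \left(- \frac{1}{6} + \frac{1}{6} \cdot 3\right)\right)\right) \left(-27\right) = -91 + \left(70 - \left(-12 + \left(- \frac{1}{6} + \frac{1}{2}\right)\right)\right) \left(-27\right) = -91 + \left(70 - \left(-12 + \frac{1}{3}\right)\right) \left(-27\right) = -91 + \left(70 - - \frac{35}{3}\right) \left(-27\right) = -91 + \left(70 + \frac{35}{3}\right) \left(-27\right) = -91 + \frac{245}{3} \left(-27\right) = -91 - 2205 = -2296$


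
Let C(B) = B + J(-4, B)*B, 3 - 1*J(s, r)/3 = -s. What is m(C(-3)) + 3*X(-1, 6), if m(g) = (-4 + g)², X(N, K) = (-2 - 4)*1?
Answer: -14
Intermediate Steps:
J(s, r) = 9 + 3*s (J(s, r) = 9 - (-3)*s = 9 + 3*s)
X(N, K) = -6 (X(N, K) = -6*1 = -6)
C(B) = -2*B (C(B) = B + (9 + 3*(-4))*B = B + (9 - 12)*B = B - 3*B = -2*B)
m(C(-3)) + 3*X(-1, 6) = (-4 - 2*(-3))² + 3*(-6) = (-4 + 6)² - 18 = 2² - 18 = 4 - 18 = -14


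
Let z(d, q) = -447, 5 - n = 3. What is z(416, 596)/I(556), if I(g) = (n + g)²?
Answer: -149/103788 ≈ -0.0014356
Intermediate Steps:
n = 2 (n = 5 - 1*3 = 5 - 3 = 2)
I(g) = (2 + g)²
z(416, 596)/I(556) = -447/(2 + 556)² = -447/(558²) = -447/311364 = -447*1/311364 = -149/103788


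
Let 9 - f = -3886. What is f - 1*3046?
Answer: 849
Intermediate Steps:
f = 3895 (f = 9 - 1*(-3886) = 9 + 3886 = 3895)
f - 1*3046 = 3895 - 1*3046 = 3895 - 3046 = 849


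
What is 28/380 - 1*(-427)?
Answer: 40572/95 ≈ 427.07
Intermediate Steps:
28/380 - 1*(-427) = 28*(1/380) + 427 = 7/95 + 427 = 40572/95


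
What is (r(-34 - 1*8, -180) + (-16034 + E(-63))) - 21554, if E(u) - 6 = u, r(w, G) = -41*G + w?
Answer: -30307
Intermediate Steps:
r(w, G) = w - 41*G
E(u) = 6 + u
(r(-34 - 1*8, -180) + (-16034 + E(-63))) - 21554 = (((-34 - 1*8) - 41*(-180)) + (-16034 + (6 - 63))) - 21554 = (((-34 - 8) + 7380) + (-16034 - 57)) - 21554 = ((-42 + 7380) - 16091) - 21554 = (7338 - 16091) - 21554 = -8753 - 21554 = -30307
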